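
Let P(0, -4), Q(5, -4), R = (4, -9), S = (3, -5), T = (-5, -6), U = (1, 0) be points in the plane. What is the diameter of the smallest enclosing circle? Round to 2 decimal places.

By Welzl's lemma the MEC is supported by two points (diametrically opposite) or three points (on a circumcircle).
The minimum enclosing circle is determined by three boundary points: R, T, U.
Their circumcentre is (0.25, -5.25) with r² = 28.125.
The farthest remaining point Q is at distance² 24.125 ≤ 28.125.
Diameter = 2r = 2√(28.125) ≈ 10.61.

10.61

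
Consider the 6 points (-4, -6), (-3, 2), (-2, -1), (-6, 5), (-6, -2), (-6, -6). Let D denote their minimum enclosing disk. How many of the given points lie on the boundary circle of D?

3

A smallest enclosing disk is always determined by at most three of the input points on its boundary.
The farthest pair is (-4, -6)–(-6, 5) with squared distance 125. The circle on this segment as diameter has centre (-5, -0.5) and r² = 125/4 = 31.25.
Check (-3, 2): distance² to centre = 10.25 ≤ 31.25, so it lies inside.
All remaining points lie in this disk, and no smaller disk contains both endpoints, so this is the minimum enclosing circle.
The points at distance exactly r from the centre are (-4, -6), (-6, 5), (-6, -6) — 3 points.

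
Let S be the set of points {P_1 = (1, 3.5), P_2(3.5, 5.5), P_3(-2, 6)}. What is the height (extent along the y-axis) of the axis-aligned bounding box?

2.5

max y = 6, min y = 3.5, so height = 2.5.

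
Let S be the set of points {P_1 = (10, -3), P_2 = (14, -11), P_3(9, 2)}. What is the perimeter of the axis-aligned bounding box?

36

Width = max x − min x = 14 − 9 = 5.
Height = max y − min y = 2 − (-11) = 13.
Perimeter = 2(5 + 13) = 36.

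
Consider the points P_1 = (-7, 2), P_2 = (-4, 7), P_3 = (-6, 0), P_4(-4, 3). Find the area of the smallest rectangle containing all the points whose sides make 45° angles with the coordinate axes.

22.5

In coordinates u = x + y, v = x − y the rectangle is axis-aligned; the map (x,y)→(u,v) scales areas by 2.
u-values: -5, 3, -6, -1; range = 3 − (-6) = 9.
v-values: -9, -11, -6, -7; range = -6 − (-11) = 5.
Area = (9 × 5) / 2 = 22.5.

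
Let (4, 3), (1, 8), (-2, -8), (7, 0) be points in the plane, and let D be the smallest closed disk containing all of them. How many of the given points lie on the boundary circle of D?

A smallest enclosing disk is always determined by at most three of the input points on its boundary.
The farthest pair is (1, 8)–(-2, -8) with squared distance 265. The circle on this segment as diameter has centre (-0.5, 0) and r² = 265/4 = 66.25.
Check (4, 3): distance² to centre = 29.25 ≤ 66.25, so it lies inside.
All remaining points lie in this disk, and no smaller disk contains both endpoints, so this is the minimum enclosing circle.
The points at distance exactly r from the centre are (1, 8), (-2, -8) — 2 points.

2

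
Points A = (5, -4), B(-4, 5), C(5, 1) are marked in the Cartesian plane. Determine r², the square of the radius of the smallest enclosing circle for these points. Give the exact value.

40.5

Side lengths²: AB² = 162, AC² = 25, BC² = 97.
Since AB² = 162 ≥ 97 + 25 = 122, the angle opposite AB is not acute, so the smallest enclosing circle has AB as diameter.
Centre = midpoint of AB = (0.5, 0.5), r² = 162/4 = 40.5.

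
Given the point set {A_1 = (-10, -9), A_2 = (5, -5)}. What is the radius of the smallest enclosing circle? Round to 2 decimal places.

7.76

The smallest circle enclosing two points has them as diameter endpoints.
Centre = midpoint = (-2.5, -7); r² = |A_1A_2|²/4 = 241/4 = 60.25.
r = √(60.25) ≈ 7.76.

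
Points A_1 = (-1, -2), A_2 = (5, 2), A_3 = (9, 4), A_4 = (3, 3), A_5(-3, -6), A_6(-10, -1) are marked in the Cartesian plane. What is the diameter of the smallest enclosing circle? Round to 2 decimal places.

By Welzl's lemma the MEC is supported by two points (diametrically opposite) or three points (on a circumcircle).
The farthest pair is A_3–A_6 with squared distance 386. The circle on this segment as diameter has centre (-0.5, 1.5) and r² = 386/4 = 96.5.
Check A_1: distance² to centre = 12.5 ≤ 96.5, so it lies inside.
All remaining points lie in this disk, and no smaller disk contains both endpoints, so this is the minimum enclosing circle.
Diameter = 2r = 2√(96.5) ≈ 19.65.

19.65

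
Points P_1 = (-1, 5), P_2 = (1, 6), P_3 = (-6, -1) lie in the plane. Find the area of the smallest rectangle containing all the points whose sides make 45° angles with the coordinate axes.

In coordinates u = x + y, v = x − y the rectangle is axis-aligned; the map (x,y)→(u,v) scales areas by 2.
u-values: 4, 7, -7; range = 7 − (-7) = 14.
v-values: -6, -5, -5; range = -5 − (-6) = 1.
Area = (14 × 1) / 2 = 7.

7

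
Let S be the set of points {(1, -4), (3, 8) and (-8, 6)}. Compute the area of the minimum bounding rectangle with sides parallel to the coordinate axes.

x ranges over [-8, 3], width 11.
y ranges over [-4, 8], height 12.
Area = 11 × 12 = 132.

132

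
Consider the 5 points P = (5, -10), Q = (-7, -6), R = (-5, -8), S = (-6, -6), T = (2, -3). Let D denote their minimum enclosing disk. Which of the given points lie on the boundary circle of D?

A smallest enclosing disk is always determined by at most three of the input points on its boundary.
The farthest pair is P–Q with squared distance 160. The circle on this segment as diameter has centre (-1, -8) and r² = 160/4 = 40.
Check R: distance² to centre = 16 ≤ 40, so it lies inside.
All remaining points lie in this disk, and no smaller disk contains both endpoints, so this is the minimum enclosing circle.
The points at distance exactly r from the centre are P, Q — 2 points.

P, Q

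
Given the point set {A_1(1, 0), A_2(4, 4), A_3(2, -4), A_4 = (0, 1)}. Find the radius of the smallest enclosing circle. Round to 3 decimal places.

By Welzl's lemma the MEC is supported by two points (diametrically opposite) or three points (on a circumcircle).
The farthest pair is A_2–A_3 with squared distance 68. The circle on this segment as diameter has centre (3, 0) and r² = 68/4 = 17.
Check A_1: distance² to centre = 4 ≤ 17, so it lies inside.
All remaining points lie in this disk, and no smaller disk contains both endpoints, so this is the minimum enclosing circle.
r = √17 ≈ 4.123.

4.123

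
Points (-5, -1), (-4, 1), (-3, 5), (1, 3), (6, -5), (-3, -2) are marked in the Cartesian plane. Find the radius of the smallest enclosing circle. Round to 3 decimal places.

A smallest enclosing disk is always determined by at most three of the input points on its boundary.
The farthest pair is (-3, 5)–(6, -5) with squared distance 181. The circle on this segment as diameter has centre (1.5, 0) and r² = 181/4 = 45.25.
Check (-5, -1): distance² to centre = 43.25 ≤ 45.25, so it lies inside.
All remaining points lie in this disk, and no smaller disk contains both endpoints, so this is the minimum enclosing circle.
r = √(45.25) ≈ 6.727.

6.727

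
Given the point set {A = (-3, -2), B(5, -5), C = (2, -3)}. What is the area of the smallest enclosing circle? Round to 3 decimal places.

57.334

Side lengths²: AB² = 73, AC² = 26, BC² = 13.
Since AB² = 73 ≥ 26 + 13 = 39, the angle opposite AB is not acute, so the smallest enclosing circle has AB as diameter.
Centre = midpoint of AB = (1, -3.5), r² = 73/4 = 18.25.
Area = π·r² = π·18.25 ≈ 57.334.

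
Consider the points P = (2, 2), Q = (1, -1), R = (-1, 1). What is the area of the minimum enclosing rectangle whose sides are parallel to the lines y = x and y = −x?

In coordinates u = x + y, v = x − y the rectangle is axis-aligned; the map (x,y)→(u,v) scales areas by 2.
u-values: 4, 0, 0; range = 4 − 0 = 4.
v-values: 0, 2, -2; range = 2 − (-2) = 4.
Area = (4 × 4) / 2 = 8.

8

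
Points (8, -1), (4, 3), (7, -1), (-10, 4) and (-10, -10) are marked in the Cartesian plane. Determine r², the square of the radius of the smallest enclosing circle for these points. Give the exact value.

A smallest enclosing disk is always determined by at most three of the input points on its boundary.
The minimum enclosing circle is determined by three boundary points: (8, -1), (-10, 4), (-10, -10).
Their circumcentre is (-2.25, -3) with r² = 109.0625.
The farthest remaining point (7, -1) is at distance² 89.5625 ≤ 109.0625.

109.0625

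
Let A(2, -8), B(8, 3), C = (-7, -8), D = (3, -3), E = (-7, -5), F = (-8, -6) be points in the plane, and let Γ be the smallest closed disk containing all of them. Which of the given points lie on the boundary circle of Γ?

B, C

The farthest pair is B–C with squared distance 346. The circle on this segment as diameter has centre (0.5, -2.5) and r² = 346/4 = 86.5.
Check A: distance² to centre = 32.5 ≤ 86.5, so it lies inside.
All remaining points lie in this disk, and no smaller disk contains both endpoints, so this is the minimum enclosing circle.
The points at distance exactly r from the centre are B, C — 2 points.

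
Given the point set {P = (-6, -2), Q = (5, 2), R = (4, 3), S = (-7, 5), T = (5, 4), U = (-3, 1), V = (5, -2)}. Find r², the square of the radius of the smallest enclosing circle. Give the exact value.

The farthest pair is S–V with squared distance 193. The circle on this segment as diameter has centre (-1, 1.5) and r² = 193/4 = 48.25.
Check P: distance² to centre = 37.25 ≤ 48.25, so it lies inside.
All remaining points lie in this disk, and no smaller disk contains both endpoints, so this is the minimum enclosing circle.

48.25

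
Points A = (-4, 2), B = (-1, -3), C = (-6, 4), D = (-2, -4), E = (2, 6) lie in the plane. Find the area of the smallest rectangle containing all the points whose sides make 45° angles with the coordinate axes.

In coordinates u = x + y, v = x − y the rectangle is axis-aligned; the map (x,y)→(u,v) scales areas by 2.
u-values: -2, -4, -2, -6, 8; range = 8 − (-6) = 14.
v-values: -6, 2, -10, 2, -4; range = 2 − (-10) = 12.
Area = (14 × 12) / 2 = 84.

84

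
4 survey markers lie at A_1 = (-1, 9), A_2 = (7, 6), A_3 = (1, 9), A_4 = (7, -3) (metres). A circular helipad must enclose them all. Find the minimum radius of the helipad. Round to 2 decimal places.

7.21

A smallest enclosing disk is always determined by at most three of the input points on its boundary.
The farthest pair is A_1–A_4 with squared distance 208. The circle on this segment as diameter has centre (3, 3) and r² = 208/4 = 52.
Check A_2: distance² to centre = 25 ≤ 52, so it lies inside.
All remaining points lie in this disk, and no smaller disk contains both endpoints, so this is the minimum enclosing circle.
r = √52 ≈ 7.21.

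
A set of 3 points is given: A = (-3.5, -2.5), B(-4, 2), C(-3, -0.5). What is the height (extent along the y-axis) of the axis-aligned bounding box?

max y = 2, min y = -2.5, so height = 4.5.

4.5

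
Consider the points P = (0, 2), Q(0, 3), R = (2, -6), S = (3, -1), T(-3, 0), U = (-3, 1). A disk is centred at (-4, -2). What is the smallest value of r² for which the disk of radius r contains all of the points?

The required radius is the distance from (-4, -2) to the farthest point.
Squared distances: 32, 41, 52, 50, 5, 10.
Maximum is 52, attained at R.

52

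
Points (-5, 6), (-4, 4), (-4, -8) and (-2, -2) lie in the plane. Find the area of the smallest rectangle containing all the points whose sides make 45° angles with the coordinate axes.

In coordinates u = x + y, v = x − y the rectangle is axis-aligned; the map (x,y)→(u,v) scales areas by 2.
u-values: 1, 0, -12, -4; range = 1 − (-12) = 13.
v-values: -11, -8, 4, 0; range = 4 − (-11) = 15.
Area = (13 × 15) / 2 = 97.5.

97.5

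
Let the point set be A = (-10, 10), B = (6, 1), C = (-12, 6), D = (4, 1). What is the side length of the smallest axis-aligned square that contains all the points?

18

The bounding box has width 18 and height 9.
An axis-aligned square enclosing the set must have side ≥ max(width, height).
So the minimum side is max(18, 9) = 18.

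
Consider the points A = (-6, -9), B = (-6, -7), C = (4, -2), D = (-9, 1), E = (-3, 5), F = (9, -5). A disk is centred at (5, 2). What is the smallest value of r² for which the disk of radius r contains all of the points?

The required radius is the distance from (5, 2) to the farthest point.
Squared distances: 242, 202, 17, 197, 73, 65.
Maximum is 242, attained at A.

242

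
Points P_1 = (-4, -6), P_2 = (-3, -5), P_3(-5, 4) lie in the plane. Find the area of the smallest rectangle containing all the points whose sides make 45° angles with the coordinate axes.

49.5

In coordinates u = x + y, v = x − y the rectangle is axis-aligned; the map (x,y)→(u,v) scales areas by 2.
u-values: -10, -8, -1; range = -1 − (-10) = 9.
v-values: 2, 2, -9; range = 2 − (-9) = 11.
Area = (9 × 11) / 2 = 49.5.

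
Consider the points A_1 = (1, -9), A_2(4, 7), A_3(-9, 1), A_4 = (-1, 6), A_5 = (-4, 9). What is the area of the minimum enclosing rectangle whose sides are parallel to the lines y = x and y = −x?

218.5

In coordinates u = x + y, v = x − y the rectangle is axis-aligned; the map (x,y)→(u,v) scales areas by 2.
u-values: -8, 11, -8, 5, 5; range = 11 − (-8) = 19.
v-values: 10, -3, -10, -7, -13; range = 10 − (-13) = 23.
Area = (19 × 23) / 2 = 218.5.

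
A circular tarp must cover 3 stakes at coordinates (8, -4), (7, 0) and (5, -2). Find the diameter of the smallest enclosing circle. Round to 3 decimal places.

Call the three points A, B, C in the order given.
Side lengths²: AB² = 17, AC² = 13, BC² = 8.
Since AB² = 17 < 13 + 8 = 21, the triangle is acute, so the smallest enclosing circle is the circumcircle.
Circumcentre = (7.1, -2.1), r² = 4.42.
Diameter = 2r = 2√(4.42) ≈ 4.205.

4.205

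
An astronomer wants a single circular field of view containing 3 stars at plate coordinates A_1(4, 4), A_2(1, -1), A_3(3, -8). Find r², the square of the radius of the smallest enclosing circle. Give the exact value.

36.25

Side lengths²: A_1A_2² = 34, A_1A_3² = 145, A_2A_3² = 53.
Since A_1A_3² = 145 ≥ 53 + 34 = 87, the angle opposite A_1A_3 is not acute, so the smallest enclosing circle has A_1A_3 as diameter.
Centre = midpoint of A_1A_3 = (3.5, -2), r² = 145/4 = 36.25.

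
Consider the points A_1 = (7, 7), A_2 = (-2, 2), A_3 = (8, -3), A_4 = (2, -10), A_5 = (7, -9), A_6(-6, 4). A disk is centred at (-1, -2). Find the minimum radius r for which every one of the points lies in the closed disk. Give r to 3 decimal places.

The required radius is the distance from (-1, -2) to the farthest point.
Squared distances: 145, 17, 82, 73, 113, 61.
Maximum is 145, attained at A_1.
r = √145 ≈ 12.042.

12.042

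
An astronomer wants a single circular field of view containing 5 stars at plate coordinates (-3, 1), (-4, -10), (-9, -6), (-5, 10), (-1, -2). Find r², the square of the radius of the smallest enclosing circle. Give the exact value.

By Welzl's lemma the MEC is supported by two points (diametrically opposite) or three points (on a circumcircle).
The farthest pair is (-4, -10)–(-5, 10) with squared distance 401. The circle on this segment as diameter has centre (-4.5, 0) and r² = 401/4 = 100.25.
Check (-3, 1): distance² to centre = 3.25 ≤ 100.25, so it lies inside.
All remaining points lie in this disk, and no smaller disk contains both endpoints, so this is the minimum enclosing circle.

100.25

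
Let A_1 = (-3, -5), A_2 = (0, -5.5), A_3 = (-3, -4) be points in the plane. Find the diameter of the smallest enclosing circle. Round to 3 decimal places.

3.354

Side lengths²: A_1A_2² = 9.25, A_1A_3² = 1, A_2A_3² = 11.25.
Since A_2A_3² = 11.25 ≥ 9.25 + 1 = 10.25, the angle opposite A_2A_3 is not acute, so the smallest enclosing circle has A_2A_3 as diameter.
Centre = midpoint of A_2A_3 = (-1.5, -4.75), r² = 11.25/4 = 2.8125.
Diameter = 2r = 2√(2.8125) ≈ 3.354.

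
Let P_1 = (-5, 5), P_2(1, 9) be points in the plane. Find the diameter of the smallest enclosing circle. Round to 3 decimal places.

The smallest circle enclosing two points has them as diameter endpoints.
Centre = midpoint = (-2, 7); r² = |P_1P_2|²/4 = 52/4 = 13.
Diameter = 2r = 2√13 ≈ 7.211.

7.211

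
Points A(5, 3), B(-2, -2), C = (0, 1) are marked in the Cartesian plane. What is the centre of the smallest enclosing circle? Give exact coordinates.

Side lengths²: AB² = 74, AC² = 29, BC² = 13.
Since AB² = 74 ≥ 29 + 13 = 42, the angle opposite AB is not acute, so the smallest enclosing circle has AB as diameter.
Centre = midpoint of AB = (1.5, 0.5), r² = 74/4 = 18.5.
Centre = (1.5, 0.5).

(1.5, 0.5)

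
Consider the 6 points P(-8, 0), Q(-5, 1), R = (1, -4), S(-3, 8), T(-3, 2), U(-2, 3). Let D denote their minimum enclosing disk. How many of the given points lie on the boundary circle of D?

3

The minimum enclosing circle of a finite set is fixed by two of the points (as a diameter) or three (as a circumcircle).
The minimum enclosing circle is determined by three boundary points: P, R, S.
Their circumcentre is (-85/46, 79/46) with r² = 43165/1058.
The farthest remaining point Q is at distance² 11057/1058 ≤ 43165/1058.
The points at distance exactly r from the centre are P, R, S — 3 points.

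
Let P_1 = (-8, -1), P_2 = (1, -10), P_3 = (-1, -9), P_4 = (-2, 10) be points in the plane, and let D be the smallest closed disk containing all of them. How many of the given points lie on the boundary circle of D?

2

A smallest enclosing disk is always determined by at most three of the input points on its boundary.
The farthest pair is P_2–P_4 with squared distance 409. The circle on this segment as diameter has centre (-0.5, 0) and r² = 409/4 = 102.25.
Check P_1: distance² to centre = 57.25 ≤ 102.25, so it lies inside.
All remaining points lie in this disk, and no smaller disk contains both endpoints, so this is the minimum enclosing circle.
The points at distance exactly r from the centre are P_2, P_4 — 2 points.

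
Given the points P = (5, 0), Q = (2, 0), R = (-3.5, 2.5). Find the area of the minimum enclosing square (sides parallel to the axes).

The bounding box has width 8.5 and height 2.5.
An axis-aligned square enclosing the set must have side ≥ max(width, height).
So the minimum side is max(8.5, 2.5) = 8.5.
Area = 8.5² = 72.25.

72.25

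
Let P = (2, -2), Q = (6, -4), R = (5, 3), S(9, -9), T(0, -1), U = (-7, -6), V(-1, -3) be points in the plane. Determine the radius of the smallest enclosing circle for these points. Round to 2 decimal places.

The minimum enclosing circle is determined by three boundary points: R, S, U.
Their circumcentre is (1.5, -29/6) with r² = 1325/18.
The farthest remaining point Q is at distance² 377/18 ≤ 1325/18.
r = √(1325/18) ≈ 8.58.

8.58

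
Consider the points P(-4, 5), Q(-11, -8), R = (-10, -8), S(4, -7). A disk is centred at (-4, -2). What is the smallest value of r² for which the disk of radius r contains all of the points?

The required radius is the distance from (-4, -2) to the farthest point.
Squared distances: 49, 85, 72, 89.
Maximum is 89, attained at S.

89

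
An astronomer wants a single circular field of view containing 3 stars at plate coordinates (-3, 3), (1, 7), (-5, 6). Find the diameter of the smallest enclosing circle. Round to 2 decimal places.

6.20

Call the three points A, B, C in the order given.
Side lengths²: AB² = 32, AC² = 13, BC² = 37.
Since BC² = 37 < 32 + 13 = 45, the triangle is acute, so the smallest enclosing circle is the circumcircle.
Circumcentre = (-1.9, 5.9), r² = 9.62.
Diameter = 2r = 2√(9.62) ≈ 6.20.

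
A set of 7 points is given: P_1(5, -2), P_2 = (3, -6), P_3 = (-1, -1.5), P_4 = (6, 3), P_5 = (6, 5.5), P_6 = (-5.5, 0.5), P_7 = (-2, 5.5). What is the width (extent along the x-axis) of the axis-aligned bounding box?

max x = 6, min x = -5.5, so width = 11.5.

11.5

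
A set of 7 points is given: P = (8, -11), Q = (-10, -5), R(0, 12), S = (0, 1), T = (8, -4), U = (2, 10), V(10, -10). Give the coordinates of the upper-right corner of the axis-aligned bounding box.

x-range [-10, 10], y-range [-11, 12].
The upper-right corner is (10, 12).

(10, 12)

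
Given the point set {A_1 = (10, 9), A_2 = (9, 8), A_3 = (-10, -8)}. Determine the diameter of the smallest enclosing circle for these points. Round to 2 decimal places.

26.25

Side lengths²: A_1A_2² = 2, A_1A_3² = 689, A_2A_3² = 617.
Since A_1A_3² = 689 ≥ 617 + 2 = 619, the angle opposite A_1A_3 is not acute, so the smallest enclosing circle has A_1A_3 as diameter.
Centre = midpoint of A_1A_3 = (0, 0.5), r² = 689/4 = 172.25.
Diameter = 2r = 2√(172.25) ≈ 26.25.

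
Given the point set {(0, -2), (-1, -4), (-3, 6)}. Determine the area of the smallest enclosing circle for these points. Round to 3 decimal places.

81.681

Call the three points A, B, C in the order given.
Side lengths²: AB² = 5, AC² = 73, BC² = 104.
Since BC² = 104 ≥ 73 + 5 = 78, the angle opposite BC is not acute, so the smallest enclosing circle has BC as diameter.
Centre = midpoint of BC = (-2, 1), r² = 104/4 = 26.
Area = π·r² = π·26 ≈ 81.681.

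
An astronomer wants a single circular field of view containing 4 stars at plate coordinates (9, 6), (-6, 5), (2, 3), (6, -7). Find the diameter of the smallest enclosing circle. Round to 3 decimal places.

17.728

A smallest enclosing disk is always determined by at most three of the input points on its boundary.
The minimum enclosing circle is determined by three boundary points: (9, 6), (-6, 5), (6, -7).
Their circumcentre is (1.8125, 0.8125) with r² = 78.5703125.
The farthest remaining point (2, 3) is at distance² 4.8203125 ≤ 78.5703125.
Diameter = 2r = 2√(78.5703125) ≈ 17.728.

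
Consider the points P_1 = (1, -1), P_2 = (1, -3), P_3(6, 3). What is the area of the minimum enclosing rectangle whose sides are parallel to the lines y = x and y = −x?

In coordinates u = x + y, v = x − y the rectangle is axis-aligned; the map (x,y)→(u,v) scales areas by 2.
u-values: 0, -2, 9; range = 9 − (-2) = 11.
v-values: 2, 4, 3; range = 4 − 2 = 2.
Area = (11 × 2) / 2 = 11.

11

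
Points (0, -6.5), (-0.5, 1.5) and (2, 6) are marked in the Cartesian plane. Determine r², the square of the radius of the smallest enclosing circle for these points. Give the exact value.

40.0625

Call the three points A, B, C in the order given.
Side lengths²: AB² = 64.25, AC² = 160.25, BC² = 26.5.
Since AC² = 160.25 ≥ 64.25 + 26.5 = 90.75, the angle opposite AC is not acute, so the smallest enclosing circle has AC as diameter.
Centre = midpoint of AC = (1, -0.25), r² = 160.25/4 = 40.0625.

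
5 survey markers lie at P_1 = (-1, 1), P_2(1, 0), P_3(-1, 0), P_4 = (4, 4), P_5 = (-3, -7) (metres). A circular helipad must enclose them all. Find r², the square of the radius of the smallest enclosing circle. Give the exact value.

The farthest pair is P_4–P_5 with squared distance 170. The circle on this segment as diameter has centre (0.5, -1.5) and r² = 170/4 = 42.5.
Check P_1: distance² to centre = 8.5 ≤ 42.5, so it lies inside.
All remaining points lie in this disk, and no smaller disk contains both endpoints, so this is the minimum enclosing circle.

42.5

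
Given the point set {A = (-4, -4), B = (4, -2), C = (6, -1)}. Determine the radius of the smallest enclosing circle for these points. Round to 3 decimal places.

5.220

Side lengths²: AB² = 68, AC² = 109, BC² = 5.
Since AC² = 109 ≥ 68 + 5 = 73, the angle opposite AC is not acute, so the smallest enclosing circle has AC as diameter.
Centre = midpoint of AC = (1, -2.5), r² = 109/4 = 27.25.
r = √(27.25) ≈ 5.220.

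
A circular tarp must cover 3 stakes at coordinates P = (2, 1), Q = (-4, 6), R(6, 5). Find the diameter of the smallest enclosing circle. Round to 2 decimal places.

Side lengths²: PQ² = 61, PR² = 32, QR² = 101.
Since QR² = 101 ≥ 61 + 32 = 93, the angle opposite QR is not acute, so the smallest enclosing circle has QR as diameter.
Centre = midpoint of QR = (1, 5.5), r² = 101/4 = 25.25.
Diameter = 2r = 2√(25.25) ≈ 10.05.

10.05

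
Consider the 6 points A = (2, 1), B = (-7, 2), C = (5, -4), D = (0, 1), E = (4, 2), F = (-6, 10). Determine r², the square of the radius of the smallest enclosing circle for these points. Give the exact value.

79.25

A smallest enclosing disk is always determined by at most three of the input points on its boundary.
The farthest pair is C–F with squared distance 317. The circle on this segment as diameter has centre (-0.5, 3) and r² = 317/4 = 79.25.
Check A: distance² to centre = 10.25 ≤ 79.25, so it lies inside.
All remaining points lie in this disk, and no smaller disk contains both endpoints, so this is the minimum enclosing circle.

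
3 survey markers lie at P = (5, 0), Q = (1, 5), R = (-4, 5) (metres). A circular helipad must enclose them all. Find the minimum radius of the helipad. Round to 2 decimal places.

5.15

Side lengths²: PQ² = 41, PR² = 106, QR² = 25.
Since PR² = 106 ≥ 41 + 25 = 66, the angle opposite PR is not acute, so the smallest enclosing circle has PR as diameter.
Centre = midpoint of PR = (0.5, 2.5), r² = 106/4 = 26.5.
r = √(26.5) ≈ 5.15.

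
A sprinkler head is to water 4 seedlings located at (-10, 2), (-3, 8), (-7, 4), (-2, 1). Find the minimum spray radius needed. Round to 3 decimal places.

The minimum enclosing circle is determined by three boundary points: (-10, 2), (-3, 8), (-2, 1).
Their circumcentre is (-125/22, 89/22) with r² = 5525/242.
The farthest remaining point (-7, 4) is at distance² 421/242 ≤ 5525/242.
r = √(5525/242) ≈ 4.778.

4.778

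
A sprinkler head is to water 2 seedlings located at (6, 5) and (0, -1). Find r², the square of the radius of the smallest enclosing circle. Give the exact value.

The smallest circle enclosing two points has them as diameter endpoints.
Centre = midpoint = (3, 2); r² = |(6, 5)−(0, -1)|²/4 = 72/4 = 18.

18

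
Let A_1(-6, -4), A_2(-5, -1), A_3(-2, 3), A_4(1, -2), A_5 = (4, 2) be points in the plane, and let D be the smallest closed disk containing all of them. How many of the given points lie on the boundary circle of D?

2

The farthest pair is A_1–A_5 with squared distance 136. The circle on this segment as diameter has centre (-1, -1) and r² = 136/4 = 34.
Check A_2: distance² to centre = 16 ≤ 34, so it lies inside.
All remaining points lie in this disk, and no smaller disk contains both endpoints, so this is the minimum enclosing circle.
The points at distance exactly r from the centre are A_1, A_5 — 2 points.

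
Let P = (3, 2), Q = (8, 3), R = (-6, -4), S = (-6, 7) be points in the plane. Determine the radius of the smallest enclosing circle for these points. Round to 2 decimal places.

8.14

The minimum enclosing circle of a finite set is fixed by two of the points (as a diameter) or three (as a circumcircle).
The minimum enclosing circle is determined by three boundary points: Q, R, S.
Their circumcentre is (0, 1.5) with r² = 66.25.
The farthest remaining point P is at distance² 9.25 ≤ 66.25.
r = √(66.25) ≈ 8.14.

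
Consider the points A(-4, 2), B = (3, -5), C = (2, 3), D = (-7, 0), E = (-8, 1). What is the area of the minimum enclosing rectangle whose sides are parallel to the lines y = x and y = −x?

In coordinates u = x + y, v = x − y the rectangle is axis-aligned; the map (x,y)→(u,v) scales areas by 2.
u-values: -2, -2, 5, -7, -7; range = 5 − (-7) = 12.
v-values: -6, 8, -1, -7, -9; range = 8 − (-9) = 17.
Area = (12 × 17) / 2 = 102.

102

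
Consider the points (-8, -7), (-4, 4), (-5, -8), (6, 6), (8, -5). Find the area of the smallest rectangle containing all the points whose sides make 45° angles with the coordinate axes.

283.5

In coordinates u = x + y, v = x − y the rectangle is axis-aligned; the map (x,y)→(u,v) scales areas by 2.
u-values: -15, 0, -13, 12, 3; range = 12 − (-15) = 27.
v-values: -1, -8, 3, 0, 13; range = 13 − (-8) = 21.
Area = (27 × 21) / 2 = 283.5.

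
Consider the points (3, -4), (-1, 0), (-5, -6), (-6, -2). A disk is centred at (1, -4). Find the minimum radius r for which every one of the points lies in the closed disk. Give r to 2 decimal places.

The required radius is the distance from (1, -4) to the farthest point.
Squared distances: 4, 20, 40, 53.
Maximum is 53, attained at (-6, -2).
r = √53 ≈ 7.28.

7.28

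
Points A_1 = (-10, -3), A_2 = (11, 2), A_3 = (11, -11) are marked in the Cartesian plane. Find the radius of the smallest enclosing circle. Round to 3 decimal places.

Side lengths²: A_1A_2² = 466, A_1A_3² = 505, A_2A_3² = 169.
Since A_1A_3² = 505 < 466 + 169 = 635, the triangle is acute, so the smallest enclosing circle is the circumcircle.
Circumcentre = (61/42, -4.5), r² = 117665/882.
r = √(117665/882) ≈ 11.550.

11.550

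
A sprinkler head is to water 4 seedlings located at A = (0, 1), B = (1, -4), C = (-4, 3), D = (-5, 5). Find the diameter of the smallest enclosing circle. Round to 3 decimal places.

By Welzl's lemma the MEC is supported by two points (diametrically opposite) or three points (on a circumcircle).
The farthest pair is B–D with squared distance 117. The circle on this segment as diameter has centre (-2, 0.5) and r² = 117/4 = 29.25.
Check A: distance² to centre = 4.25 ≤ 29.25, so it lies inside.
All remaining points lie in this disk, and no smaller disk contains both endpoints, so this is the minimum enclosing circle.
Diameter = 2r = 2√(29.25) ≈ 10.817.

10.817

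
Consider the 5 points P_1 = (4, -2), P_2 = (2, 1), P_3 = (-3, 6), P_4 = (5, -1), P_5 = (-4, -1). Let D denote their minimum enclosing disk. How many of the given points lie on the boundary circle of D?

3

The minimum enclosing circle is determined by three boundary points: P_3, P_4, P_5.
Their circumcentre is (0.5, 27/14) with r² = 2825/98.
The farthest remaining point P_1 is at distance² 2713/98 ≤ 2825/98.
The points at distance exactly r from the centre are P_3, P_4, P_5 — 3 points.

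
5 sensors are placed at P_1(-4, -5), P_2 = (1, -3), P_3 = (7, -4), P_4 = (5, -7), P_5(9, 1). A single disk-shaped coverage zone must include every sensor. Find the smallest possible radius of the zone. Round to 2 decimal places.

The minimum enclosing circle of a finite set is fixed by two of the points (as a diameter) or three (as a circumcircle).
The farthest pair is P_1–P_5 with squared distance 205. The circle on this segment as diameter has centre (2.5, -2) and r² = 205/4 = 51.25.
Check P_2: distance² to centre = 3.25 ≤ 51.25, so it lies inside.
All remaining points lie in this disk, and no smaller disk contains both endpoints, so this is the minimum enclosing circle.
r = √(51.25) ≈ 7.16.

7.16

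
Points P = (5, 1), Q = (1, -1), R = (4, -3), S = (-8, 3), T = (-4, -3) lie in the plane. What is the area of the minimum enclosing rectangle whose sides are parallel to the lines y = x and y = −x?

In coordinates u = x + y, v = x − y the rectangle is axis-aligned; the map (x,y)→(u,v) scales areas by 2.
u-values: 6, 0, 1, -5, -7; range = 6 − (-7) = 13.
v-values: 4, 2, 7, -11, -1; range = 7 − (-11) = 18.
Area = (13 × 18) / 2 = 117.

117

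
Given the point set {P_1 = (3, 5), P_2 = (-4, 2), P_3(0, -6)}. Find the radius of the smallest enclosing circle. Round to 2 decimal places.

5.71

Side lengths²: P_1P_2² = 58, P_1P_3² = 130, P_2P_3² = 80.
Since P_1P_3² = 130 < 80 + 58 = 138, the triangle is acute, so the smallest enclosing circle is the circumcircle.
Circumcentre = (20/17, -7/17), r² = 9425/289.
r = √(9425/289) ≈ 5.71.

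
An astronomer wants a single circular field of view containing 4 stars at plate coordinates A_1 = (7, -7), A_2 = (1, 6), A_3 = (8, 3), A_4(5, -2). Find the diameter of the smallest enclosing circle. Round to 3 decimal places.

14.318

A smallest enclosing disk is always determined by at most three of the input points on its boundary.
The farthest pair is A_1–A_2 with squared distance 205. The circle on this segment as diameter has centre (4, -0.5) and r² = 205/4 = 51.25.
Check A_3: distance² to centre = 28.25 ≤ 51.25, so it lies inside.
All remaining points lie in this disk, and no smaller disk contains both endpoints, so this is the minimum enclosing circle.
Diameter = 2r = 2√(51.25) ≈ 14.318.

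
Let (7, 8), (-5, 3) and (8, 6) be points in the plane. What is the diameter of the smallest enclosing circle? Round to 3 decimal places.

Call the three points A, B, C in the order given.
Side lengths²: AB² = 169, AC² = 5, BC² = 178.
Since BC² = 178 ≥ 169 + 5 = 174, the angle opposite BC is not acute, so the smallest enclosing circle has BC as diameter.
Centre = midpoint of BC = (1.5, 4.5), r² = 178/4 = 44.5.
Diameter = 2r = 2√(44.5) ≈ 13.342.

13.342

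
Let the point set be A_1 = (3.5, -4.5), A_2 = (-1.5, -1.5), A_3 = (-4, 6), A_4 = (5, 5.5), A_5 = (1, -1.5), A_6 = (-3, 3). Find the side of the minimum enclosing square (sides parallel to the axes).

10.5

The bounding box has width 9 and height 10.5.
An axis-aligned square enclosing the set must have side ≥ max(width, height).
So the minimum side is max(9, 10.5) = 10.5.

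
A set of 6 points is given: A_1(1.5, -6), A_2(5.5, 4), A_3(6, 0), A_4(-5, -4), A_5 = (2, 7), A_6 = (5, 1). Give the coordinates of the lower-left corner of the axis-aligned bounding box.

(-5, -6)

x-range [-5, 6], y-range [-6, 7].
The lower-left corner is (-5, -6).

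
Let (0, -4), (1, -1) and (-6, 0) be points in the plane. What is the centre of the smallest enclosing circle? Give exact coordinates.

(-29/11, -16/11)

Call the three points A, B, C in the order given.
Side lengths²: AB² = 10, AC² = 52, BC² = 50.
Since AC² = 52 < 50 + 10 = 60, the triangle is acute, so the smallest enclosing circle is the circumcircle.
Circumcentre = (-29/11, -16/11), r² = 1625/121.
Centre = (-29/11, -16/11).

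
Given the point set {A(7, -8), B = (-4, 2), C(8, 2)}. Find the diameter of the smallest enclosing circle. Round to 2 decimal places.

14.94

Side lengths²: AB² = 221, AC² = 101, BC² = 144.
Since AB² = 221 < 144 + 101 = 245, the triangle is acute, so the smallest enclosing circle is the circumcircle.
Circumcentre = (2, -2.45), r² = 55.8025.
Diameter = 2r = 2√(55.8025) ≈ 14.94.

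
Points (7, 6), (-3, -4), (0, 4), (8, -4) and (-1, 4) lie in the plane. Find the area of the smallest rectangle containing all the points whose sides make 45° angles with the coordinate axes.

In coordinates u = x + y, v = x − y the rectangle is axis-aligned; the map (x,y)→(u,v) scales areas by 2.
u-values: 13, -7, 4, 4, 3; range = 13 − (-7) = 20.
v-values: 1, 1, -4, 12, -5; range = 12 − (-5) = 17.
Area = (20 × 17) / 2 = 170.

170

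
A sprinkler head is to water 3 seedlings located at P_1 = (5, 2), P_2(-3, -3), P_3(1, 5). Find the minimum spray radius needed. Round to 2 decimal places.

Side lengths²: P_1P_2² = 89, P_1P_3² = 25, P_2P_3² = 80.
Since P_1P_2² = 89 < 80 + 25 = 105, the triangle is acute, so the smallest enclosing circle is the circumcircle.
Circumcentre = (6/11, 5/22), r² = 11125/484.
r = √(11125/484) ≈ 4.79.

4.79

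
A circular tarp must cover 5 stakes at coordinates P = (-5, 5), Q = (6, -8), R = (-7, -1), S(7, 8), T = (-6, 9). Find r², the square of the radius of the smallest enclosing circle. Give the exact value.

By Welzl's lemma the MEC is supported by two points (diametrically opposite) or three points (on a circumcircle).
The farthest pair is Q–T with squared distance 433. The circle on this segment as diameter has centre (0, 0.5) and r² = 433/4 = 108.25.
Check P: distance² to centre = 45.25 ≤ 108.25, so it lies inside.
All remaining points lie in this disk, and no smaller disk contains both endpoints, so this is the minimum enclosing circle.

108.25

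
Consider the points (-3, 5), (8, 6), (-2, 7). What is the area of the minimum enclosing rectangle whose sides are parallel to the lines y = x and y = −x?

In coordinates u = x + y, v = x − y the rectangle is axis-aligned; the map (x,y)→(u,v) scales areas by 2.
u-values: 2, 14, 5; range = 14 − 2 = 12.
v-values: -8, 2, -9; range = 2 − (-9) = 11.
Area = (12 × 11) / 2 = 66.

66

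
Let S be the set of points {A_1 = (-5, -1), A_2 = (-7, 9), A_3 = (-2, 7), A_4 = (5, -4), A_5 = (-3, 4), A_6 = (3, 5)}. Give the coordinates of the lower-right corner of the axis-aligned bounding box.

x-range [-7, 5], y-range [-4, 9].
The lower-right corner is (5, -4).

(5, -4)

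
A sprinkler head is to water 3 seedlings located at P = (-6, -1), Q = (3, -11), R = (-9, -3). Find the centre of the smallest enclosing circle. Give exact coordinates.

Side lengths²: PQ² = 181, PR² = 13, QR² = 208.
Since QR² = 208 ≥ 181 + 13 = 194, the angle opposite QR is not acute, so the smallest enclosing circle has QR as diameter.
Centre = midpoint of QR = (-3, -7), r² = 208/4 = 52.
Centre = (-3, -7).

(-3, -7)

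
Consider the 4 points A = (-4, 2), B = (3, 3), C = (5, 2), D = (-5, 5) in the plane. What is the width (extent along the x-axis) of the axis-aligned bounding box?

10

max x = 5, min x = -5, so width = 10.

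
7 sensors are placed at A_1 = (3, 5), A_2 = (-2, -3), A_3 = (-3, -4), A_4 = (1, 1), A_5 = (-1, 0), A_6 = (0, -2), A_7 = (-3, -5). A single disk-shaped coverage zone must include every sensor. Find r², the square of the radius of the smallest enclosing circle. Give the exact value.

34

The farthest pair is A_1–A_7 with squared distance 136. The circle on this segment as diameter has centre (0, 0) and r² = 136/4 = 34.
Check A_2: distance² to centre = 13 ≤ 34, so it lies inside.
All remaining points lie in this disk, and no smaller disk contains both endpoints, so this is the minimum enclosing circle.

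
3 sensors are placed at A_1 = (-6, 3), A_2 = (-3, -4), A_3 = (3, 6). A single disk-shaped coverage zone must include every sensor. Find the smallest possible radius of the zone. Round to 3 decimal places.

5.851

Side lengths²: A_1A_2² = 58, A_1A_3² = 90, A_2A_3² = 136.
Since A_2A_3² = 136 < 90 + 58 = 148, the triangle is acute, so the smallest enclosing circle is the circumcircle.
Circumcentre = (-5/12, 1.25), r² = 2465/72.
r = √(2465/72) ≈ 5.851.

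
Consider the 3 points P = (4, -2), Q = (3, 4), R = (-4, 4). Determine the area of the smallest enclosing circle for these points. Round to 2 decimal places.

78.54

Side lengths²: PQ² = 37, PR² = 100, QR² = 49.
Since PR² = 100 ≥ 49 + 37 = 86, the angle opposite PR is not acute, so the smallest enclosing circle has PR as diameter.
Centre = midpoint of PR = (0, 1), r² = 100/4 = 25.
Area = π·r² = π·25 ≈ 78.54.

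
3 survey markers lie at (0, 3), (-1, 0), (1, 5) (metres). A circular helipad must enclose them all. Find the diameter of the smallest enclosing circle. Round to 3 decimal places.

Call the three points A, B, C in the order given.
Side lengths²: AB² = 10, AC² = 5, BC² = 29.
Since BC² = 29 ≥ 10 + 5 = 15, the angle opposite BC is not acute, so the smallest enclosing circle has BC as diameter.
Centre = midpoint of BC = (0, 2.5), r² = 29/4 = 7.25.
Diameter = 2r = 2√(7.25) ≈ 5.385.

5.385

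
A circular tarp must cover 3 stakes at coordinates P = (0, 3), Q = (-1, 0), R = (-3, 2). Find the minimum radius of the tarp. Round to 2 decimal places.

1.77

Side lengths²: PQ² = 10, PR² = 10, QR² = 8.
Since PR² = 10 < 10 + 8 = 18, the triangle is acute, so the smallest enclosing circle is the circumcircle.
Circumcentre = (-1.25, 1.75), r² = 3.125.
r = √(3.125) ≈ 1.77.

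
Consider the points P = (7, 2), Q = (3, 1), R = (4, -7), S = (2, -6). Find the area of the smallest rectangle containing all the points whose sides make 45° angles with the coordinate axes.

58.5

In coordinates u = x + y, v = x − y the rectangle is axis-aligned; the map (x,y)→(u,v) scales areas by 2.
u-values: 9, 4, -3, -4; range = 9 − (-4) = 13.
v-values: 5, 2, 11, 8; range = 11 − 2 = 9.
Area = (13 × 9) / 2 = 58.5.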